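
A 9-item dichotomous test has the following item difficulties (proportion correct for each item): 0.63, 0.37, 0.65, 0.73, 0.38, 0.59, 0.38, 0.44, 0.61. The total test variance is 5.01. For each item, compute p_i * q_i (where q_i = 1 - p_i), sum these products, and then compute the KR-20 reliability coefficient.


For each item, compute p_i * q_i:
  Item 1: 0.63 * 0.37 = 0.2331
  Item 2: 0.37 * 0.63 = 0.2331
  Item 3: 0.65 * 0.35 = 0.2275
  Item 4: 0.73 * 0.27 = 0.1971
  Item 5: 0.38 * 0.62 = 0.2356
  Item 6: 0.59 * 0.41 = 0.2419
  Item 7: 0.38 * 0.62 = 0.2356
  Item 8: 0.44 * 0.56 = 0.2464
  Item 9: 0.61 * 0.39 = 0.2379
Sum(p_i * q_i) = 0.2331 + 0.2331 + 0.2275 + 0.1971 + 0.2356 + 0.2419 + 0.2356 + 0.2464 + 0.2379 = 2.0882
KR-20 = (k/(k-1)) * (1 - Sum(p_i*q_i) / Var_total)
= (9/8) * (1 - 2.0882/5.01)
= 1.125 * 0.5832
KR-20 = 0.6561

0.6561


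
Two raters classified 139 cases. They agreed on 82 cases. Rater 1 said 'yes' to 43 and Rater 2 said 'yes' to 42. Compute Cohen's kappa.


P_o = 82/139 = 0.589928
P_e = (43*42 + 96*97) / 19321 = 0.575436
kappa = (P_o - P_e) / (1 - P_e)
kappa = (0.589928 - 0.575436) / (1 - 0.575436)
kappa = 0.0341

0.0341


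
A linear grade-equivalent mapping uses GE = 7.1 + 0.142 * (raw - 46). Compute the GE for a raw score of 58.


raw - median = 58 - 46 = 12
slope * diff = 0.142 * 12 = 1.704
GE = 7.1 + 1.704
GE = 8.804

8.804


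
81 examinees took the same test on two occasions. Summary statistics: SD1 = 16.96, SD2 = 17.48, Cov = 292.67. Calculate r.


r = cov(X,Y) / (SD_X * SD_Y)
r = 292.67 / (16.96 * 17.48)
r = 292.67 / 296.4608
r = 0.9872

0.9872


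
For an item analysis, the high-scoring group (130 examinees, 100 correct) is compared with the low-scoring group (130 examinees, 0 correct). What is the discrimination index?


p_upper = 100/130 = 0.7692
p_lower = 0/130 = 0.0
D = 0.7692 - 0.0 = 0.7692

0.7692


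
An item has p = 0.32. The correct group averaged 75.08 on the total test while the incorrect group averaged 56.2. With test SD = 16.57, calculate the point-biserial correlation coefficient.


q = 1 - p = 0.68
rpb = ((M1 - M0) / SD) * sqrt(p * q)
rpb = ((75.08 - 56.2) / 16.57) * sqrt(0.32 * 0.68)
rpb = 0.5315

0.5315


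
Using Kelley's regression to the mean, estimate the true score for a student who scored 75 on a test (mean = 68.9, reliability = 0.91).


T_est = rxx * X + (1 - rxx) * mean
T_est = 0.91 * 75 + 0.09 * 68.9
T_est = 68.25 + 6.201
T_est = 74.451

74.451


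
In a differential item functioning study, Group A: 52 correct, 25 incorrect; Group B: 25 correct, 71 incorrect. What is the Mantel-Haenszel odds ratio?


Odds_A = 52/25 = 2.08
Odds_B = 25/71 = 0.3521
OR = Odds_A / Odds_B = 2.08 / 0.3521
Exactly, OR = (52 * 71) / (25 * 25) = 3692 / 625
OR = 5.9072

5.9072


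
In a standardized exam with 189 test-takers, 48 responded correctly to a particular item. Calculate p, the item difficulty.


Item difficulty p = number correct / total examinees
p = 48 / 189
p = 0.254

0.254


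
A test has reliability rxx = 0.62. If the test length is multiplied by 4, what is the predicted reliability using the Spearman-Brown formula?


r_new = (n * rxx) / (1 + (n-1) * rxx)
r_new = (4 * 0.62) / (1 + 3 * 0.62)
r_new = 2.48 / 2.86
r_new = 0.8671

0.8671


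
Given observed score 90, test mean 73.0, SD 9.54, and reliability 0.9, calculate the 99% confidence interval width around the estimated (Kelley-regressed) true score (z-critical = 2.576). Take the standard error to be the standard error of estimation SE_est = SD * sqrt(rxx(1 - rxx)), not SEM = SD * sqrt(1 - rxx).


True score estimate = 0.9*90 + 0.1*73.0 = 88.3
SE_est = SD * sqrt(rxx * (1 - rxx)) = 9.54 * sqrt(0.9 * 0.1) = 9.54 * sqrt(0.09) = 2.862
CI = T_est +/- z * SE_est, so width = 2 * z * SE_est = 2 * 2.576 * 2.862
Width = 14.745

14.745


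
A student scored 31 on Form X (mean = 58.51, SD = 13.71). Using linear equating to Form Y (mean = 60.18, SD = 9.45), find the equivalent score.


slope = SD_Y / SD_X = 9.45 / 13.71 ~ 0.6893
intercept = mean_Y - slope * mean_X = 60.18 - (9.45 / 13.71) * 58.51 ~ 19.8504
Y = slope * X + intercept. To avoid rounding drift from the rounded slope/intercept, evaluate the equivalent form Y = mean_Y + SD_Y * (X - mean_X) / SD_X at full precision:
Y = 60.18 + 9.45 * (31 - 58.51) / 13.71
Y = 60.18 - 9.45 * 27.51 / 13.71
Y = 60.18 - 259.9695 / 13.71
Y = 60.18 - 18.962
Y = 41.218

41.218


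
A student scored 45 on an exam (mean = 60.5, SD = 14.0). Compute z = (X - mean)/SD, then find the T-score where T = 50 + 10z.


z = (X - mean) / SD = (45 - 60.5) / 14.0
z = -15.5 / 14.0
z = -1.1071
T-score = T = 50 + 10z
Carry z at full precision (z = -15.5 / 14.0) into the conversion:
T-score = 50 + 10 * (-15.5 / 14.0) = 50 + -155 / 14.0
T-score = 50 + -11.0714
T-score = 38.9286

38.9286


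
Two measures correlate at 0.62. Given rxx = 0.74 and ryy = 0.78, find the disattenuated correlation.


r_corrected = rxy / sqrt(rxx * ryy)
= 0.62 / sqrt(0.74 * 0.78)
= 0.62 / sqrt(0.5772)
= 0.62 / 0.759737
r_corrected = 0.8161

0.8161


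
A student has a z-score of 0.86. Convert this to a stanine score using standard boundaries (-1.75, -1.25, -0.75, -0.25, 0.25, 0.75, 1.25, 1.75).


Stanine boundaries: [-1.75, -1.25, -0.75, -0.25, 0.25, 0.75, 1.25, 1.75]
z = 0.86
Check each boundary:
  z >= -1.75 -> could be stanine 2
  z >= -1.25 -> could be stanine 3
  z >= -0.75 -> could be stanine 4
  z >= -0.25 -> could be stanine 5
  z >= 0.25 -> could be stanine 6
  z >= 0.75 -> could be stanine 7
  z < 1.25
  z < 1.75
Highest qualifying boundary gives stanine = 7

7


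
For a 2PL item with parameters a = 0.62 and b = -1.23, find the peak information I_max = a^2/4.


For 2PL, max info at theta = b = -1.23
I_max = a^2 / 4 = 0.62^2 / 4
= 0.3844 / 4
I_max = 0.0961

0.0961


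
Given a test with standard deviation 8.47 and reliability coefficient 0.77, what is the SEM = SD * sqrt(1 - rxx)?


SEM = SD * sqrt(1 - rxx)
SEM = 8.47 * sqrt(1 - 0.77)
SEM = 8.47 * sqrt(0.23) = 8.47 * 0.479583
SEM = 4.0621

4.0621


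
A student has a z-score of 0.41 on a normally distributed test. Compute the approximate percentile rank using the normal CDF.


CDF(z) = 0.5 * (1 + erf(z/sqrt(2)))
erf(0.2899) = 0.3182
CDF = 0.6591
Percentile rank = 0.6591 * 100 = 65.91

65.91


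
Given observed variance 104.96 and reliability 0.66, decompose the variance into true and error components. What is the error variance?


var_true = rxx * var_obs = 0.66 * 104.96 = 69.2736
var_error = var_obs - var_true
var_error = 104.96 - 69.2736
var_error = 35.6864

35.6864


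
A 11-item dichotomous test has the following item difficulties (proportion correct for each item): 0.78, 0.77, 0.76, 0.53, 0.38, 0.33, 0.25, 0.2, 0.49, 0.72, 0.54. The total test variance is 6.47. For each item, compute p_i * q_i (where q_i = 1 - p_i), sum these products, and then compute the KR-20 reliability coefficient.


For each item, compute p_i * q_i:
  Item 1: 0.78 * 0.22 = 0.1716
  Item 2: 0.77 * 0.23 = 0.1771
  Item 3: 0.76 * 0.24 = 0.1824
  Item 4: 0.53 * 0.47 = 0.2491
  Item 5: 0.38 * 0.62 = 0.2356
  Item 6: 0.33 * 0.67 = 0.2211
  Item 7: 0.25 * 0.75 = 0.1875
  Item 8: 0.2 * 0.8 = 0.16
  Item 9: 0.49 * 0.51 = 0.2499
  Item 10: 0.72 * 0.28 = 0.2016
  Item 11: 0.54 * 0.46 = 0.2484
Sum(p_i * q_i) = 0.1716 + 0.1771 + 0.1824 + 0.2491 + 0.2356 + 0.2211 + 0.1875 + 0.16 + 0.2499 + 0.2016 + 0.2484 = 2.2843
KR-20 = (k/(k-1)) * (1 - Sum(p_i*q_i) / Var_total)
= (11/10) * (1 - 2.2843/6.47)
= 1.1 * 0.6469
KR-20 = 0.7116

0.7116


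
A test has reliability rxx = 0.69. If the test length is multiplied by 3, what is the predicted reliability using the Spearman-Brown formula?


r_new = (n * rxx) / (1 + (n-1) * rxx)
r_new = (3 * 0.69) / (1 + 2 * 0.69)
r_new = 2.07 / 2.38
r_new = 0.8697

0.8697


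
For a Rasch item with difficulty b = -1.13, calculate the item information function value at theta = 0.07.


P = 1/(1+exp(-(0.07--1.13))) = 0.7685
I = P*(1-P) = 0.7685 * 0.2315
I = 0.1779

0.1779


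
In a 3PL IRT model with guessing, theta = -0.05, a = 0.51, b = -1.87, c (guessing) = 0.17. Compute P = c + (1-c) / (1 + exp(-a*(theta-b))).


logit = 0.51*(-0.05 - -1.87) = 0.9282
P* = 1/(1 + exp(-0.9282)) = 0.7167
P = 0.17 + (1 - 0.17) * 0.7167
P = 0.7649

0.7649


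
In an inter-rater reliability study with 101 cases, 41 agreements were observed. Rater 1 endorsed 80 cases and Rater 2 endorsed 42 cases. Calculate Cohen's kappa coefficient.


P_o = 41/101 = 0.405941
P_e = (80*42 + 21*59) / 10201 = 0.450838
kappa = (P_o - P_e) / (1 - P_e)
kappa = (0.405941 - 0.450838) / (1 - 0.450838)
kappa = -0.0818

-0.0818


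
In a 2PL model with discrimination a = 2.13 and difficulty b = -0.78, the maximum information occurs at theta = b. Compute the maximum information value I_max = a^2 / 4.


For 2PL, max info at theta = b = -0.78
I_max = a^2 / 4 = 2.13^2 / 4
= 4.5369 / 4
I_max = 1.1342

1.1342


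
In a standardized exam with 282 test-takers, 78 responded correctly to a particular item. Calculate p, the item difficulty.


Item difficulty p = number correct / total examinees
p = 78 / 282
p = 0.2766

0.2766


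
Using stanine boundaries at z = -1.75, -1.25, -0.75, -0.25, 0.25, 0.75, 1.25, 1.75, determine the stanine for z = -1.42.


Stanine boundaries: [-1.75, -1.25, -0.75, -0.25, 0.25, 0.75, 1.25, 1.75]
z = -1.42
Check each boundary:
  z >= -1.75 -> could be stanine 2
  z < -1.25
  z < -0.75
  z < -0.25
  z < 0.25
  z < 0.75
  z < 1.25
  z < 1.75
Highest qualifying boundary gives stanine = 2

2


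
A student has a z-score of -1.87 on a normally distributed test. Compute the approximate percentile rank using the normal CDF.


CDF(z) = 0.5 * (1 + erf(z/sqrt(2)))
erf(-1.3223) = -0.9385
CDF = 0.0307
Percentile rank = 0.0307 * 100 = 3.07

3.07


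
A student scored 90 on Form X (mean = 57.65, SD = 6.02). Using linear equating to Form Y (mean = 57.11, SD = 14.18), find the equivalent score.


slope = SD_Y / SD_X = 14.18 / 6.02 ~ 2.3555
intercept = mean_Y - slope * mean_X = 57.11 - (14.18 / 6.02) * 57.65 ~ -78.6835
Y = slope * X + intercept. To avoid rounding drift from the rounded slope/intercept, evaluate the equivalent form Y = mean_Y + SD_Y * (X - mean_X) / SD_X at full precision:
Y = 57.11 + 14.18 * (90 - 57.65) / 6.02
Y = 57.11 + 14.18 * 32.35 / 6.02
Y = 57.11 + 458.723 / 6.02
Y = 57.11 + 76.1998
Y = 133.3098

133.3098


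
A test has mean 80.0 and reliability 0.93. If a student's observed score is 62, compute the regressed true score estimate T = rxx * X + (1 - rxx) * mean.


T_est = rxx * X + (1 - rxx) * mean
T_est = 0.93 * 62 + 0.07 * 80.0
T_est = 57.66 + 5.6
T_est = 63.26

63.26


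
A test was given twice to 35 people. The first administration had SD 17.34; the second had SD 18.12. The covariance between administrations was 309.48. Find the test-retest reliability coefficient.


r = cov(X,Y) / (SD_X * SD_Y)
r = 309.48 / (17.34 * 18.12)
r = 309.48 / 314.2008
r = 0.985

0.985


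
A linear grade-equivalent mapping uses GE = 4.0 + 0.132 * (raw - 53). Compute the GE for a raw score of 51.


raw - median = 51 - 53 = -2
slope * diff = 0.132 * -2 = -0.264
GE = 4.0 + -0.264
GE = 3.736

3.736


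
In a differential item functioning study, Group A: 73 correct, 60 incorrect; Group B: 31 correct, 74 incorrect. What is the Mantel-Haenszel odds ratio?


Odds_A = 73/60 = 1.2167
Odds_B = 31/74 = 0.4189
OR = Odds_A / Odds_B = 1.2167 / 0.4189
Exactly, OR = (73 * 74) / (60 * 31) = 5402 / 1860
OR = 2.9043

2.9043


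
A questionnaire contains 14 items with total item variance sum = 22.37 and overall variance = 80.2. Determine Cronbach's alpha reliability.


alpha = (k/(k-1)) * (1 - sum(si^2)/s_total^2)
= (14/13) * (1 - 22.37/80.2)
alpha = 0.7765

0.7765


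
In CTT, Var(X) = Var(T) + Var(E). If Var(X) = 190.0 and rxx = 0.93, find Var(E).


var_true = rxx * var_obs = 0.93 * 190.0 = 176.7
var_error = var_obs - var_true
var_error = 190.0 - 176.7
var_error = 13.3

13.3


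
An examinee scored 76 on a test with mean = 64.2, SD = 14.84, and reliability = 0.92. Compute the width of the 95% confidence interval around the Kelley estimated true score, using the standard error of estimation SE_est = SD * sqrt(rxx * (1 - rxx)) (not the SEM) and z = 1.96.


True score estimate = 0.92*76 + 0.08*64.2 = 75.056
SE_est = SD * sqrt(rxx * (1 - rxx)) = 14.84 * sqrt(0.92 * 0.08) = 14.84 * sqrt(0.0736) = 4.025991
CI = T_est +/- z * SE_est, so width = 2 * z * SE_est = 2 * 1.96 * 4.025991
Width = 15.7819

15.7819


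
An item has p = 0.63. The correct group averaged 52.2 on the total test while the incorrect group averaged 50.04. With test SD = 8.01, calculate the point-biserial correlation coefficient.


q = 1 - p = 0.37
rpb = ((M1 - M0) / SD) * sqrt(p * q)
rpb = ((52.2 - 50.04) / 8.01) * sqrt(0.63 * 0.37)
rpb = 0.1302

0.1302


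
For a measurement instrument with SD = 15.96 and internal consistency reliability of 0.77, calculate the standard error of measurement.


SEM = SD * sqrt(1 - rxx)
SEM = 15.96 * sqrt(1 - 0.77)
SEM = 15.96 * sqrt(0.23) = 15.96 * 0.479583
SEM = 7.6541

7.6541


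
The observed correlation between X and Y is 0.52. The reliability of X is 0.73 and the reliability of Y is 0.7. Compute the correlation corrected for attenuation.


r_corrected = rxy / sqrt(rxx * ryy)
= 0.52 / sqrt(0.73 * 0.7)
= 0.52 / sqrt(0.511)
= 0.52 / 0.714843
r_corrected = 0.7274

0.7274


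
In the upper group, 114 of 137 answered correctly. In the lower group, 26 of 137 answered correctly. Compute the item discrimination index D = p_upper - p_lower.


p_upper = 114/137 = 0.8321
p_lower = 26/137 = 0.1898
D = 0.8321 - 0.1898 = 0.6423

0.6423


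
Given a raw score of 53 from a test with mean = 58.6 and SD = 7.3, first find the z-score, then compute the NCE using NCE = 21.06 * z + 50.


z = (X - mean) / SD = (53 - 58.6) / 7.3
z = -5.6 / 7.3
z = -0.7671
NCE = NCE = 21.06z + 50
Carry z at full precision (z = -5.6 / 7.3) into the conversion:
NCE = 21.06 * (-5.6 / 7.3) + 50 = -117.936 / 7.3 + 50
NCE = -16.1556 + 50
NCE = 33.8444

33.8444


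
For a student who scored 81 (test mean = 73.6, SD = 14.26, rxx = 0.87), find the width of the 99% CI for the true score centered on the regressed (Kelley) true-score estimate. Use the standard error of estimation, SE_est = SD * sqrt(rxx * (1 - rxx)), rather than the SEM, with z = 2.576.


True score estimate = 0.87*81 + 0.13*73.6 = 80.038
SE_est = SD * sqrt(rxx * (1 - rxx)) = 14.26 * sqrt(0.87 * 0.13) = 14.26 * sqrt(0.1131) = 4.795687
CI = T_est +/- z * SE_est, so width = 2 * z * SE_est = 2 * 2.576 * 4.795687
Width = 24.7074

24.7074


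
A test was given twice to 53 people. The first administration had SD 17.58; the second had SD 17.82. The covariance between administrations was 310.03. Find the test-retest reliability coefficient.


r = cov(X,Y) / (SD_X * SD_Y)
r = 310.03 / (17.58 * 17.82)
r = 310.03 / 313.2756
r = 0.9896

0.9896


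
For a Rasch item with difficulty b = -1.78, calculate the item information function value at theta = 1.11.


P = 1/(1+exp(-(1.11--1.78))) = 0.9473
I = P*(1-P) = 0.9473 * 0.0527
I = 0.0499

0.0499


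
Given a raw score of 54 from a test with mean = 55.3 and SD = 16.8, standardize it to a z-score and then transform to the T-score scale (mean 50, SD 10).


z = (X - mean) / SD = (54 - 55.3) / 16.8
z = -1.3 / 16.8
z = -0.0774
T-score = T = 50 + 10z
Carry z at full precision (z = -1.3 / 16.8) into the conversion:
T-score = 50 + 10 * (-1.3 / 16.8) = 50 + -13 / 16.8
T-score = 50 + -0.7738
T-score = 49.2262

49.2262


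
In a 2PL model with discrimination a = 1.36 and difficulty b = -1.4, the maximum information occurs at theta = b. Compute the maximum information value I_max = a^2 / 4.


For 2PL, max info at theta = b = -1.4
I_max = a^2 / 4 = 1.36^2 / 4
= 1.8496 / 4
I_max = 0.4624

0.4624


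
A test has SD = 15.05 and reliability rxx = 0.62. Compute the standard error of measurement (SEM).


SEM = SD * sqrt(1 - rxx)
SEM = 15.05 * sqrt(1 - 0.62)
SEM = 15.05 * sqrt(0.38) = 15.05 * 0.616441
SEM = 9.2774

9.2774


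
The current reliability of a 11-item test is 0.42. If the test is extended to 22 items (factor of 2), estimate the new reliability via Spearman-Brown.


r_new = (n * rxx) / (1 + (n-1) * rxx)
r_new = (2 * 0.42) / (1 + 1 * 0.42)
r_new = 0.84 / 1.42
r_new = 0.5915

0.5915


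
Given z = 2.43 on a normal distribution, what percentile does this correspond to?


CDF(z) = 0.5 * (1 + erf(z/sqrt(2)))
erf(1.7183) = 0.9849
CDF = 0.9925
Percentile rank = 0.9925 * 100 = 99.25

99.25


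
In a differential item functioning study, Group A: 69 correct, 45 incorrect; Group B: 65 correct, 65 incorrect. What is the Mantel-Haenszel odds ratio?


Odds_A = 69/45 = 1.5333
Odds_B = 65/65 = 1.0
OR = Odds_A / Odds_B = 1.5333 / 1.0
Exactly, OR = (69 * 65) / (45 * 65) = 4485 / 2925
OR = 1.5333

1.5333


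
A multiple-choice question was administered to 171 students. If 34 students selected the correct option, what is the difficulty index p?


Item difficulty p = number correct / total examinees
p = 34 / 171
p = 0.1988

0.1988


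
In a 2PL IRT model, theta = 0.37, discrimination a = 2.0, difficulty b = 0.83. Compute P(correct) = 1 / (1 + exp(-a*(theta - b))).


a*(theta - b) = 2.0 * (0.37 - 0.83) = -0.92
exp(--0.92) = 2.5093
P = 1 / (1 + 2.5093)
P = 0.285

0.285


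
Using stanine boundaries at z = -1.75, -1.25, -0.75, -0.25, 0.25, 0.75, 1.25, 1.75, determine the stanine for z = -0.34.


Stanine boundaries: [-1.75, -1.25, -0.75, -0.25, 0.25, 0.75, 1.25, 1.75]
z = -0.34
Check each boundary:
  z >= -1.75 -> could be stanine 2
  z >= -1.25 -> could be stanine 3
  z >= -0.75 -> could be stanine 4
  z < -0.25
  z < 0.25
  z < 0.75
  z < 1.25
  z < 1.75
Highest qualifying boundary gives stanine = 4

4


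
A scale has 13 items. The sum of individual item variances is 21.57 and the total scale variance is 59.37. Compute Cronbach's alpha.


alpha = (k/(k-1)) * (1 - sum(si^2)/s_total^2)
= (13/12) * (1 - 21.57/59.37)
alpha = 0.6897

0.6897


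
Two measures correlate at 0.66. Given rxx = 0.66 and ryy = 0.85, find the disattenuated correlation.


r_corrected = rxy / sqrt(rxx * ryy)
= 0.66 / sqrt(0.66 * 0.85)
= 0.66 / sqrt(0.561)
= 0.66 / 0.748999
r_corrected = 0.8812

0.8812


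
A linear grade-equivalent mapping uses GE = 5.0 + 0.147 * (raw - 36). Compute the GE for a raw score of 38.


raw - median = 38 - 36 = 2
slope * diff = 0.147 * 2 = 0.294
GE = 5.0 + 0.294
GE = 5.294

5.294


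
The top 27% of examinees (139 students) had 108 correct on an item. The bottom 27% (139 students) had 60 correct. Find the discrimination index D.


p_upper = 108/139 = 0.777
p_lower = 60/139 = 0.4317
D = 0.777 - 0.4317 = 0.3453

0.3453


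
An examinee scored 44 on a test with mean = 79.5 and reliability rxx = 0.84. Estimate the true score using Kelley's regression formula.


T_est = rxx * X + (1 - rxx) * mean
T_est = 0.84 * 44 + 0.16 * 79.5
T_est = 36.96 + 12.72
T_est = 49.68

49.68


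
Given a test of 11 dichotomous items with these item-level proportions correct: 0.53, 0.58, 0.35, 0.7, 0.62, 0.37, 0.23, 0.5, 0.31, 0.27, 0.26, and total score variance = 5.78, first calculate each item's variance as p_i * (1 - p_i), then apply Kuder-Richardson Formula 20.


For each item, compute p_i * q_i:
  Item 1: 0.53 * 0.47 = 0.2491
  Item 2: 0.58 * 0.42 = 0.2436
  Item 3: 0.35 * 0.65 = 0.2275
  Item 4: 0.7 * 0.3 = 0.21
  Item 5: 0.62 * 0.38 = 0.2356
  Item 6: 0.37 * 0.63 = 0.2331
  Item 7: 0.23 * 0.77 = 0.1771
  Item 8: 0.5 * 0.5 = 0.25
  Item 9: 0.31 * 0.69 = 0.2139
  Item 10: 0.27 * 0.73 = 0.1971
  Item 11: 0.26 * 0.74 = 0.1924
Sum(p_i * q_i) = 0.2491 + 0.2436 + 0.2275 + 0.21 + 0.2356 + 0.2331 + 0.1771 + 0.25 + 0.2139 + 0.1971 + 0.1924 = 2.4294
KR-20 = (k/(k-1)) * (1 - Sum(p_i*q_i) / Var_total)
= (11/10) * (1 - 2.4294/5.78)
= 1.1 * 0.5797
KR-20 = 0.6377

0.6377


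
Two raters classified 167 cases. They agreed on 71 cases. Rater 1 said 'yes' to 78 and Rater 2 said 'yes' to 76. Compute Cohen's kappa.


P_o = 71/167 = 0.42515
P_e = (78*76 + 89*91) / 27889 = 0.502958
kappa = (P_o - P_e) / (1 - P_e)
kappa = (0.42515 - 0.502958) / (1 - 0.502958)
kappa = -0.1565

-0.1565


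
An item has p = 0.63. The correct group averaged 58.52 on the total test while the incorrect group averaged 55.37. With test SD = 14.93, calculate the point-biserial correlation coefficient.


q = 1 - p = 0.37
rpb = ((M1 - M0) / SD) * sqrt(p * q)
rpb = ((58.52 - 55.37) / 14.93) * sqrt(0.63 * 0.37)
rpb = 0.1019

0.1019


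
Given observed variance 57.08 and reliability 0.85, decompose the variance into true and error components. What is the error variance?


var_true = rxx * var_obs = 0.85 * 57.08 = 48.518
var_error = var_obs - var_true
var_error = 57.08 - 48.518
var_error = 8.562

8.562


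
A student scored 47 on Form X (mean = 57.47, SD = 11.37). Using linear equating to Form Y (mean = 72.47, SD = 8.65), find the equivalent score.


slope = SD_Y / SD_X = 8.65 / 11.37 ~ 0.7608
intercept = mean_Y - slope * mean_X = 72.47 - (8.65 / 11.37) * 57.47 ~ 28.7483
Y = slope * X + intercept. To avoid rounding drift from the rounded slope/intercept, evaluate the equivalent form Y = mean_Y + SD_Y * (X - mean_X) / SD_X at full precision:
Y = 72.47 + 8.65 * (47 - 57.47) / 11.37
Y = 72.47 - 8.65 * 10.47 / 11.37
Y = 72.47 - 90.5655 / 11.37
Y = 72.47 - 7.9653
Y = 64.5047

64.5047


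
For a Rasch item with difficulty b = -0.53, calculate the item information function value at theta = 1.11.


P = 1/(1+exp(-(1.11--0.53))) = 0.8375
I = P*(1-P) = 0.8375 * 0.1625
I = 0.1361

0.1361


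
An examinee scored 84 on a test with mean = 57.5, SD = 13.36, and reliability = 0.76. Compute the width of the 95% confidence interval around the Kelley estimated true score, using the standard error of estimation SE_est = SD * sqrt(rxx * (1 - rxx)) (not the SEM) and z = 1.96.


True score estimate = 0.76*84 + 0.24*57.5 = 77.64
SE_est = SD * sqrt(rxx * (1 - rxx)) = 13.36 * sqrt(0.76 * 0.24) = 13.36 * sqrt(0.1824) = 5.705831
CI = T_est +/- z * SE_est, so width = 2 * z * SE_est = 2 * 1.96 * 5.705831
Width = 22.3669

22.3669


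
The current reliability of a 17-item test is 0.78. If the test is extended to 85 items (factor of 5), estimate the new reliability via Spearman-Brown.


r_new = (n * rxx) / (1 + (n-1) * rxx)
r_new = (5 * 0.78) / (1 + 4 * 0.78)
r_new = 3.9 / 4.12
r_new = 0.9466

0.9466


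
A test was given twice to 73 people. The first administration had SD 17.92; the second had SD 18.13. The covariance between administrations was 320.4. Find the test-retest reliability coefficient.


r = cov(X,Y) / (SD_X * SD_Y)
r = 320.4 / (17.92 * 18.13)
r = 320.4 / 324.8896
r = 0.9862

0.9862


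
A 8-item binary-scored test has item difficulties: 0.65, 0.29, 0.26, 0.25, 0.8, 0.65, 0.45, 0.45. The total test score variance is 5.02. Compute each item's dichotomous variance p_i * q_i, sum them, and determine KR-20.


For each item, compute p_i * q_i:
  Item 1: 0.65 * 0.35 = 0.2275
  Item 2: 0.29 * 0.71 = 0.2059
  Item 3: 0.26 * 0.74 = 0.1924
  Item 4: 0.25 * 0.75 = 0.1875
  Item 5: 0.8 * 0.2 = 0.16
  Item 6: 0.65 * 0.35 = 0.2275
  Item 7: 0.45 * 0.55 = 0.2475
  Item 8: 0.45 * 0.55 = 0.2475
Sum(p_i * q_i) = 0.2275 + 0.2059 + 0.1924 + 0.1875 + 0.16 + 0.2275 + 0.2475 + 0.2475 = 1.6958
KR-20 = (k/(k-1)) * (1 - Sum(p_i*q_i) / Var_total)
= (8/7) * (1 - 1.6958/5.02)
= 1.1429 * 0.6622
KR-20 = 0.7568

0.7568


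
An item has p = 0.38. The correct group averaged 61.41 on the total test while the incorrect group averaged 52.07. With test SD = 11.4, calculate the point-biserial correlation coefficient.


q = 1 - p = 0.62
rpb = ((M1 - M0) / SD) * sqrt(p * q)
rpb = ((61.41 - 52.07) / 11.4) * sqrt(0.38 * 0.62)
rpb = 0.3977

0.3977


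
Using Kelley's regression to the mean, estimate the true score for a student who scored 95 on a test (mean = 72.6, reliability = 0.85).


T_est = rxx * X + (1 - rxx) * mean
T_est = 0.85 * 95 + 0.15 * 72.6
T_est = 80.75 + 10.89
T_est = 91.64

91.64


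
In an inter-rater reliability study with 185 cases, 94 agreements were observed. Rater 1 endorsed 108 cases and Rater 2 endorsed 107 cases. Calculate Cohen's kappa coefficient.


P_o = 94/185 = 0.508108
P_e = (108*107 + 77*78) / 34225 = 0.513134
kappa = (P_o - P_e) / (1 - P_e)
kappa = (0.508108 - 0.513134) / (1 - 0.513134)
kappa = -0.0103

-0.0103


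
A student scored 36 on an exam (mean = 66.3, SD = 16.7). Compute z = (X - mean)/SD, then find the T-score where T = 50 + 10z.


z = (X - mean) / SD = (36 - 66.3) / 16.7
z = -30.3 / 16.7
z = -1.8144
T-score = T = 50 + 10z
Carry z at full precision (z = -30.3 / 16.7) into the conversion:
T-score = 50 + 10 * (-30.3 / 16.7) = 50 + -303 / 16.7
T-score = 50 + -18.1437
T-score = 31.8563

31.8563


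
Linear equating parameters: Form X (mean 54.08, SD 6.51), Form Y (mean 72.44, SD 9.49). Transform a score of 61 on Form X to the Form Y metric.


slope = SD_Y / SD_X = 9.49 / 6.51 ~ 1.4578
intercept = mean_Y - slope * mean_X = 72.44 - (9.49 / 6.51) * 54.08 ~ -6.3955
Y = slope * X + intercept. To avoid rounding drift from the rounded slope/intercept, evaluate the equivalent form Y = mean_Y + SD_Y * (X - mean_X) / SD_X at full precision:
Y = 72.44 + 9.49 * (61 - 54.08) / 6.51
Y = 72.44 + 9.49 * 6.92 / 6.51
Y = 72.44 + 65.6708 / 6.51
Y = 72.44 + 10.0877
Y = 82.5277

82.5277


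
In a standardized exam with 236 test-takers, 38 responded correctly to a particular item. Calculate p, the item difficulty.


Item difficulty p = number correct / total examinees
p = 38 / 236
p = 0.161

0.161


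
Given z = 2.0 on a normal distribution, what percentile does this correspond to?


CDF(z) = 0.5 * (1 + erf(z/sqrt(2)))
erf(1.4142) = 0.9545
CDF = 0.9772
Percentile rank = 0.9772 * 100 = 97.72

97.72


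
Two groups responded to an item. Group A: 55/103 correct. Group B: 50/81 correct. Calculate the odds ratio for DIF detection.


Odds_A = 55/48 = 1.1458
Odds_B = 50/31 = 1.6129
OR = Odds_A / Odds_B = 1.1458 / 1.6129
Exactly, OR = (55 * 31) / (48 * 50) = 1705 / 2400
OR = 0.7104

0.7104


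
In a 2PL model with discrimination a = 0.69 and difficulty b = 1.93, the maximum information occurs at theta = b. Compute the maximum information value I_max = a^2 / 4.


For 2PL, max info at theta = b = 1.93
I_max = a^2 / 4 = 0.69^2 / 4
= 0.4761 / 4
I_max = 0.119

0.119


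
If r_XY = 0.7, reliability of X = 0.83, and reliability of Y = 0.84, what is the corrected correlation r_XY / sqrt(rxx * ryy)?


r_corrected = rxy / sqrt(rxx * ryy)
= 0.7 / sqrt(0.83 * 0.84)
= 0.7 / sqrt(0.6972)
= 0.7 / 0.834985
r_corrected = 0.8383

0.8383


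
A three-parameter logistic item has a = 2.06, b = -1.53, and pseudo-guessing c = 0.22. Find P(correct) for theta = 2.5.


logit = 2.06*(2.5 - -1.53) = 8.3018
P* = 1/(1 + exp(-8.3018)) = 0.9998
P = 0.22 + (1 - 0.22) * 0.9998
P = 0.9998

0.9998


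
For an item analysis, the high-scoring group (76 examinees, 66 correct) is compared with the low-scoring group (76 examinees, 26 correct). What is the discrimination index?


p_upper = 66/76 = 0.8684
p_lower = 26/76 = 0.3421
D = 0.8684 - 0.3421 = 0.5263

0.5263


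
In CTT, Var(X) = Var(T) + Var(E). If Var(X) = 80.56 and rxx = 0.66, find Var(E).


var_true = rxx * var_obs = 0.66 * 80.56 = 53.1696
var_error = var_obs - var_true
var_error = 80.56 - 53.1696
var_error = 27.3904

27.3904


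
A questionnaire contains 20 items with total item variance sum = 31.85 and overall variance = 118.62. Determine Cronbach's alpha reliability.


alpha = (k/(k-1)) * (1 - sum(si^2)/s_total^2)
= (20/19) * (1 - 31.85/118.62)
alpha = 0.77

0.77


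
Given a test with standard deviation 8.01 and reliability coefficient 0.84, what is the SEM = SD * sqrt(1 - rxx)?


SEM = SD * sqrt(1 - rxx)
SEM = 8.01 * sqrt(1 - 0.84)
SEM = 8.01 * sqrt(0.16) = 8.01 * 0.4
SEM = 3.204

3.204


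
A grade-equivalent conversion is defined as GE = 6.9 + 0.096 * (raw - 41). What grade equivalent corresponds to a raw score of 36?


raw - median = 36 - 41 = -5
slope * diff = 0.096 * -5 = -0.48
GE = 6.9 + -0.48
GE = 6.42

6.42


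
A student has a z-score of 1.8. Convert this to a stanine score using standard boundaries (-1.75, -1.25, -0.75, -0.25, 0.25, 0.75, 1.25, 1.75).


Stanine boundaries: [-1.75, -1.25, -0.75, -0.25, 0.25, 0.75, 1.25, 1.75]
z = 1.8
Check each boundary:
  z >= -1.75 -> could be stanine 2
  z >= -1.25 -> could be stanine 3
  z >= -0.75 -> could be stanine 4
  z >= -0.25 -> could be stanine 5
  z >= 0.25 -> could be stanine 6
  z >= 0.75 -> could be stanine 7
  z >= 1.25 -> could be stanine 8
  z >= 1.75 -> could be stanine 9
Highest qualifying boundary gives stanine = 9

9


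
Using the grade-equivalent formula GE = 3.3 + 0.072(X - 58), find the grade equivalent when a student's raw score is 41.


raw - median = 41 - 58 = -17
slope * diff = 0.072 * -17 = -1.224
GE = 3.3 + -1.224
GE = 2.076

2.076


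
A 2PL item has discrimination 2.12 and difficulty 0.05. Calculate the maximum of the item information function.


For 2PL, max info at theta = b = 0.05
I_max = a^2 / 4 = 2.12^2 / 4
= 4.4944 / 4
I_max = 1.1236

1.1236


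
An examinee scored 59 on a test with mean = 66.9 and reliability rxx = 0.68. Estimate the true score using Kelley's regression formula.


T_est = rxx * X + (1 - rxx) * mean
T_est = 0.68 * 59 + 0.32 * 66.9
T_est = 40.12 + 21.408
T_est = 61.528

61.528


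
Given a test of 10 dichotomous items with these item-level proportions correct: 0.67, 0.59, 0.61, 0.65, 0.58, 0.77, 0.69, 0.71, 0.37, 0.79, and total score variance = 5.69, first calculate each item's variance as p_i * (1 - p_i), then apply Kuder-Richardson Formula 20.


For each item, compute p_i * q_i:
  Item 1: 0.67 * 0.33 = 0.2211
  Item 2: 0.59 * 0.41 = 0.2419
  Item 3: 0.61 * 0.39 = 0.2379
  Item 4: 0.65 * 0.35 = 0.2275
  Item 5: 0.58 * 0.42 = 0.2436
  Item 6: 0.77 * 0.23 = 0.1771
  Item 7: 0.69 * 0.31 = 0.2139
  Item 8: 0.71 * 0.29 = 0.2059
  Item 9: 0.37 * 0.63 = 0.2331
  Item 10: 0.79 * 0.21 = 0.1659
Sum(p_i * q_i) = 0.2211 + 0.2419 + 0.2379 + 0.2275 + 0.2436 + 0.1771 + 0.2139 + 0.2059 + 0.2331 + 0.1659 = 2.1679
KR-20 = (k/(k-1)) * (1 - Sum(p_i*q_i) / Var_total)
= (10/9) * (1 - 2.1679/5.69)
= 1.1111 * 0.619
KR-20 = 0.6878

0.6878


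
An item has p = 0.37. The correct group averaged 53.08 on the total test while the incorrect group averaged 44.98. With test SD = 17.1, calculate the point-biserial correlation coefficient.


q = 1 - p = 0.63
rpb = ((M1 - M0) / SD) * sqrt(p * q)
rpb = ((53.08 - 44.98) / 17.1) * sqrt(0.37 * 0.63)
rpb = 0.2287

0.2287


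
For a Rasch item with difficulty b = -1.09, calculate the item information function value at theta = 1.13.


P = 1/(1+exp(-(1.13--1.09))) = 0.902
I = P*(1-P) = 0.902 * 0.098
I = 0.0884

0.0884


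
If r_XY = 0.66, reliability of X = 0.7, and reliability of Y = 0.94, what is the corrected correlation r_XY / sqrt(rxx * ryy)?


r_corrected = rxy / sqrt(rxx * ryy)
= 0.66 / sqrt(0.7 * 0.94)
= 0.66 / sqrt(0.658)
= 0.66 / 0.811172
r_corrected = 0.8136

0.8136


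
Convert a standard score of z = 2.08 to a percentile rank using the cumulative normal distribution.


CDF(z) = 0.5 * (1 + erf(z/sqrt(2)))
erf(1.4708) = 0.9625
CDF = 0.9812
Percentile rank = 0.9812 * 100 = 98.12

98.12


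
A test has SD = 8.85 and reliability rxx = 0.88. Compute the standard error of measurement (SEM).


SEM = SD * sqrt(1 - rxx)
SEM = 8.85 * sqrt(1 - 0.88)
SEM = 8.85 * sqrt(0.12) = 8.85 * 0.34641
SEM = 3.0657

3.0657


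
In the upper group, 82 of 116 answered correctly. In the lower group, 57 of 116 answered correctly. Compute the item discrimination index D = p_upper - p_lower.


p_upper = 82/116 = 0.7069
p_lower = 57/116 = 0.4914
D = 0.7069 - 0.4914 = 0.2155

0.2155


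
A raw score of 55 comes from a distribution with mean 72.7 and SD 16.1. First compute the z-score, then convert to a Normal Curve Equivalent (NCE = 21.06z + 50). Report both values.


z = (X - mean) / SD = (55 - 72.7) / 16.1
z = -17.7 / 16.1
z = -1.0994
NCE = NCE = 21.06z + 50
Carry z at full precision (z = -17.7 / 16.1) into the conversion:
NCE = 21.06 * (-17.7 / 16.1) + 50 = -372.762 / 16.1 + 50
NCE = -23.1529 + 50
NCE = 26.8471

26.8471


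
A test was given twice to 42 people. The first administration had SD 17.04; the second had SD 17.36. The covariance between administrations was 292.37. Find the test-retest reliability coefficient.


r = cov(X,Y) / (SD_X * SD_Y)
r = 292.37 / (17.04 * 17.36)
r = 292.37 / 295.8144
r = 0.9884

0.9884


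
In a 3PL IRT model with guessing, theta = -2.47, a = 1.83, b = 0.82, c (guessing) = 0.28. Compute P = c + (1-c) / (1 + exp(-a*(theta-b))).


logit = 1.83*(-2.47 - 0.82) = -6.0207
P* = 1/(1 + exp(--6.0207)) = 0.0024
P = 0.28 + (1 - 0.28) * 0.0024
P = 0.2817

0.2817


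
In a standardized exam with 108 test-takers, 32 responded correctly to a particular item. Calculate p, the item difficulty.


Item difficulty p = number correct / total examinees
p = 32 / 108
p = 0.2963

0.2963


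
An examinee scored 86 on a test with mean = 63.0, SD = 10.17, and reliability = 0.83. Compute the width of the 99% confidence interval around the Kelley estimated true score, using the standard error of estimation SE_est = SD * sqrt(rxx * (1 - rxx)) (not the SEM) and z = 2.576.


True score estimate = 0.83*86 + 0.17*63.0 = 82.09
SE_est = SD * sqrt(rxx * (1 - rxx)) = 10.17 * sqrt(0.83 * 0.17) = 10.17 * sqrt(0.1411) = 3.820186
CI = T_est +/- z * SE_est, so width = 2 * z * SE_est = 2 * 2.576 * 3.820186
Width = 19.6816

19.6816


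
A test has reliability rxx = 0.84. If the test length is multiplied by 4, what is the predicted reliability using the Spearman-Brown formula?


r_new = (n * rxx) / (1 + (n-1) * rxx)
r_new = (4 * 0.84) / (1 + 3 * 0.84)
r_new = 3.36 / 3.52
r_new = 0.9545

0.9545


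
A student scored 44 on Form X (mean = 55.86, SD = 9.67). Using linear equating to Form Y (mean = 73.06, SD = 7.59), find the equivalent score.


slope = SD_Y / SD_X = 7.59 / 9.67 ~ 0.7849
intercept = mean_Y - slope * mean_X = 73.06 - (7.59 / 9.67) * 55.86 ~ 29.2154
Y = slope * X + intercept. To avoid rounding drift from the rounded slope/intercept, evaluate the equivalent form Y = mean_Y + SD_Y * (X - mean_X) / SD_X at full precision:
Y = 73.06 + 7.59 * (44 - 55.86) / 9.67
Y = 73.06 - 7.59 * 11.86 / 9.67
Y = 73.06 - 90.0174 / 9.67
Y = 73.06 - 9.3089
Y = 63.7511

63.7511


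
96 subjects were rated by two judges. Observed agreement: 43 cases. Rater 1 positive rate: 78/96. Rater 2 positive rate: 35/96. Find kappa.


P_o = 43/96 = 0.447917
P_e = (78*35 + 18*61) / 9216 = 0.415365
kappa = (P_o - P_e) / (1 - P_e)
kappa = (0.447917 - 0.415365) / (1 - 0.415365)
kappa = 0.0557

0.0557


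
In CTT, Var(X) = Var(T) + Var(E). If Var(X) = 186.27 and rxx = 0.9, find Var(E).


var_true = rxx * var_obs = 0.9 * 186.27 = 167.643
var_error = var_obs - var_true
var_error = 186.27 - 167.643
var_error = 18.627

18.627


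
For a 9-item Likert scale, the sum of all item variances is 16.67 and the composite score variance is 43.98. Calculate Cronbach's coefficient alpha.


alpha = (k/(k-1)) * (1 - sum(si^2)/s_total^2)
= (9/8) * (1 - 16.67/43.98)
alpha = 0.6986

0.6986


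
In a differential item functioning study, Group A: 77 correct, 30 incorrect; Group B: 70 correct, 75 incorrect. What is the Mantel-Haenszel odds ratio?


Odds_A = 77/30 = 2.5667
Odds_B = 70/75 = 0.9333
OR = Odds_A / Odds_B = 2.5667 / 0.9333
Exactly, OR = (77 * 75) / (30 * 70) = 5775 / 2100
OR = 2.75

2.75


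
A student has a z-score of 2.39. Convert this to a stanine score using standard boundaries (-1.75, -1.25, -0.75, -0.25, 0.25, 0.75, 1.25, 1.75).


Stanine boundaries: [-1.75, -1.25, -0.75, -0.25, 0.25, 0.75, 1.25, 1.75]
z = 2.39
Check each boundary:
  z >= -1.75 -> could be stanine 2
  z >= -1.25 -> could be stanine 3
  z >= -0.75 -> could be stanine 4
  z >= -0.25 -> could be stanine 5
  z >= 0.25 -> could be stanine 6
  z >= 0.75 -> could be stanine 7
  z >= 1.25 -> could be stanine 8
  z >= 1.75 -> could be stanine 9
Highest qualifying boundary gives stanine = 9

9


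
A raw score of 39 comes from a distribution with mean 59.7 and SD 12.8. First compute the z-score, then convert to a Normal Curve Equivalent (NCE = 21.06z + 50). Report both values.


z = (X - mean) / SD = (39 - 59.7) / 12.8
z = -20.7 / 12.8
z = -1.6172
NCE = NCE = 21.06z + 50
Carry z at full precision (z = -20.7 / 12.8) into the conversion:
NCE = 21.06 * (-20.7 / 12.8) + 50 = -435.942 / 12.8 + 50
NCE = -34.058 + 50
NCE = 15.942

15.942


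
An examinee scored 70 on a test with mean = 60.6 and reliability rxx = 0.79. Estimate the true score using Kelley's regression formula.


T_est = rxx * X + (1 - rxx) * mean
T_est = 0.79 * 70 + 0.21 * 60.6
T_est = 55.3 + 12.726
T_est = 68.026

68.026


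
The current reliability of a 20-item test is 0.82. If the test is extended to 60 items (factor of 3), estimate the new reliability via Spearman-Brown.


r_new = (n * rxx) / (1 + (n-1) * rxx)
r_new = (3 * 0.82) / (1 + 2 * 0.82)
r_new = 2.46 / 2.64
r_new = 0.9318

0.9318


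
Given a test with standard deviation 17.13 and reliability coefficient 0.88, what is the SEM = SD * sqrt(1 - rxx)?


SEM = SD * sqrt(1 - rxx)
SEM = 17.13 * sqrt(1 - 0.88)
SEM = 17.13 * sqrt(0.12) = 17.13 * 0.34641
SEM = 5.934

5.934


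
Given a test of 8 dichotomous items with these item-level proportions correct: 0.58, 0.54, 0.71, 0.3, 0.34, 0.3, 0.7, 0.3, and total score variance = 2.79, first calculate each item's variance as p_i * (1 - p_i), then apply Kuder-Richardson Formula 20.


For each item, compute p_i * q_i:
  Item 1: 0.58 * 0.42 = 0.2436
  Item 2: 0.54 * 0.46 = 0.2484
  Item 3: 0.71 * 0.29 = 0.2059
  Item 4: 0.3 * 0.7 = 0.21
  Item 5: 0.34 * 0.66 = 0.2244
  Item 6: 0.3 * 0.7 = 0.21
  Item 7: 0.7 * 0.3 = 0.21
  Item 8: 0.3 * 0.7 = 0.21
Sum(p_i * q_i) = 0.2436 + 0.2484 + 0.2059 + 0.21 + 0.2244 + 0.21 + 0.21 + 0.21 = 1.7623
KR-20 = (k/(k-1)) * (1 - Sum(p_i*q_i) / Var_total)
= (8/7) * (1 - 1.7623/2.79)
= 1.1429 * 0.3684
KR-20 = 0.421

0.421


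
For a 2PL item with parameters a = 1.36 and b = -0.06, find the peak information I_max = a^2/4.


For 2PL, max info at theta = b = -0.06
I_max = a^2 / 4 = 1.36^2 / 4
= 1.8496 / 4
I_max = 0.4624

0.4624


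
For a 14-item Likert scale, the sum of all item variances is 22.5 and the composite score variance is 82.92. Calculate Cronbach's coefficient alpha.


alpha = (k/(k-1)) * (1 - sum(si^2)/s_total^2)
= (14/13) * (1 - 22.5/82.92)
alpha = 0.7847

0.7847


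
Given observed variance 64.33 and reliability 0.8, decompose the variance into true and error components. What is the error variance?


var_true = rxx * var_obs = 0.8 * 64.33 = 51.464
var_error = var_obs - var_true
var_error = 64.33 - 51.464
var_error = 12.866

12.866


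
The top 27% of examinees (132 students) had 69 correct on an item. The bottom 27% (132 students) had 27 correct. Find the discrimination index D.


p_upper = 69/132 = 0.5227
p_lower = 27/132 = 0.2045
D = 0.5227 - 0.2045 = 0.3182

0.3182


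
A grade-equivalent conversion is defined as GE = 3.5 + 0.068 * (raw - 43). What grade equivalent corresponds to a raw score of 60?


raw - median = 60 - 43 = 17
slope * diff = 0.068 * 17 = 1.156
GE = 3.5 + 1.156
GE = 4.656

4.656


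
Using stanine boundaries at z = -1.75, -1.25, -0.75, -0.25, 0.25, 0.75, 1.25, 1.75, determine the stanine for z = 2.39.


Stanine boundaries: [-1.75, -1.25, -0.75, -0.25, 0.25, 0.75, 1.25, 1.75]
z = 2.39
Check each boundary:
  z >= -1.75 -> could be stanine 2
  z >= -1.25 -> could be stanine 3
  z >= -0.75 -> could be stanine 4
  z >= -0.25 -> could be stanine 5
  z >= 0.25 -> could be stanine 6
  z >= 0.75 -> could be stanine 7
  z >= 1.25 -> could be stanine 8
  z >= 1.75 -> could be stanine 9
Highest qualifying boundary gives stanine = 9

9
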